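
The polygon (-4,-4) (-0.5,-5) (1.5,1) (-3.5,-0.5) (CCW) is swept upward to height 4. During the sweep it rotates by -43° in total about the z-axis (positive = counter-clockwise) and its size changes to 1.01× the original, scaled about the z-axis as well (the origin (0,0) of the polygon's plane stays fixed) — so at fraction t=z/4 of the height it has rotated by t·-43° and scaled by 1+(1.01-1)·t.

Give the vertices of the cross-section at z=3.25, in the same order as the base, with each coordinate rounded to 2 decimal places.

t = z/height = 3.25/4 = 0.8125
s = 1 + (scale-1)·z/height = 1 + (1.01-1)·3.25/4 = 1.008125
θ = twist·z/height = -43°·3.25/4 = -34.9375° = -0.609774 rad
cos θ = 0.819777, sin θ = -0.572683 (intermediates below are computed at full precision and shown rounded to 5 d.p.)
v1: (-4,-4) → rotate → (-5.56984,-0.98838) → ×s → (-5.61509,-0.99641) → (-5.62,-1.00)
v2: (-0.5,-5) → rotate → (-3.27330,-3.81254) → ×s → (-3.29990,-3.84352) → (-3.30,-3.84)
v3: (1.5,1) → rotate → (1.80235,-0.03925) → ×s → (1.81699,-0.03957) → (1.82,-0.04)
v4: (-3.5,-0.5) → rotate → (-3.15556,1.59450) → ×s → (-3.18120,1.60746) → (-3.18,1.61)

Cross-section at z=3.25: (-5.62,-1.00) (-3.30,-3.84) (1.82,-0.04) (-3.18,1.61)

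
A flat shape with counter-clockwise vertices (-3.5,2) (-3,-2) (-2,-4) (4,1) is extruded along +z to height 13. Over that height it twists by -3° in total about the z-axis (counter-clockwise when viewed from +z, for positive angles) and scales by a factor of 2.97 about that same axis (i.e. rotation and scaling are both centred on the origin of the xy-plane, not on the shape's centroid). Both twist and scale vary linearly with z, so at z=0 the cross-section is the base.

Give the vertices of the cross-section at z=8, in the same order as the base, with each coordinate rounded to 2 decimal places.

t = z/height = 8/13 = 0.615385
s = 1 + (scale-1)·z/height = 1 + (2.97-1)·8/13 = 2.212308
θ = twist·z/height = -3°·8/13 = -1.8462° = -0.032221 rad
cos θ = 0.999481, sin θ = -0.032216 (intermediates below are computed at full precision and shown rounded to 5 d.p.)
v1: (-3.5,2) → rotate → (-3.43375,2.11172) → ×s → (-7.59651,4.67177) → (-7.60,4.67)
v2: (-3,-2) → rotate → (-3.06287,-1.90231) → ×s → (-6.77602,-4.20850) → (-6.78,-4.21)
v3: (-2,-4) → rotate → (-2.12783,-3.93349) → ×s → (-4.70740,-8.70209) → (-4.71,-8.70)
v4: (4,1) → rotate → (4.03014,0.87062) → ×s → (8.91591,1.92607) → (8.92,1.93)

Cross-section at z=8: (-7.60,4.67) (-6.78,-4.21) (-4.71,-8.70) (8.92,1.93)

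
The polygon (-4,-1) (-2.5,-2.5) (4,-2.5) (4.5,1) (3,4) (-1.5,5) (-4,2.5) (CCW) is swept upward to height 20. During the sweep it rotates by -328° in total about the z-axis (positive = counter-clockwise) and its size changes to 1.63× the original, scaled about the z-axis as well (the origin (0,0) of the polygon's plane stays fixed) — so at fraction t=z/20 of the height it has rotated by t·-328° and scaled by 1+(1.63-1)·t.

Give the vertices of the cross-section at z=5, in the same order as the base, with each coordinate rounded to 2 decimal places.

Cross-section at z=5: (-1.79,4.42) (-3.27,2.46) (-2.22,-4.99) (1.87,-5.00) (5.07,-2.79) (5.49,2.52) (2.22,4.99)

t = z/height = 5/20 = 0.25
s = 1 + (scale-1)·z/height = 1 + (1.63-1)·5/20 = 1.157500
θ = twist·z/height = -328°·5/20 = -82.0000° = -1.431170 rad
cos θ = 0.139173, sin θ = -0.990268 (intermediates below are computed at full precision and shown rounded to 5 d.p.)
v1: (-4,-1) → rotate → (-1.54696,3.82190) → ×s → (-1.79061,4.42385) → (-1.79,4.42)
v2: (-2.5,-2.5) → rotate → (-2.82360,2.12774) → ×s → (-3.26832,2.46286) → (-3.27,2.46)
v3: (4,-2.5) → rotate → (-1.91898,-4.30901) → ×s → (-2.22122,-4.98767) → (-2.22,-4.99)
v4: (4.5,1) → rotate → (1.61655,-4.31703) → ×s → (1.87115,-4.99697) → (1.87,-5.00)
v5: (3,4) → rotate → (4.37859,-2.41411) → ×s → (5.06822,-2.79433) → (5.07,-2.79)
v6: (-1.5,5) → rotate → (4.74258,2.18127) → ×s → (5.48954,2.52482) → (5.49,2.52)
v7: (-4,2.5) → rotate → (1.91898,4.30901) → ×s → (2.22122,4.98767) → (2.22,4.99)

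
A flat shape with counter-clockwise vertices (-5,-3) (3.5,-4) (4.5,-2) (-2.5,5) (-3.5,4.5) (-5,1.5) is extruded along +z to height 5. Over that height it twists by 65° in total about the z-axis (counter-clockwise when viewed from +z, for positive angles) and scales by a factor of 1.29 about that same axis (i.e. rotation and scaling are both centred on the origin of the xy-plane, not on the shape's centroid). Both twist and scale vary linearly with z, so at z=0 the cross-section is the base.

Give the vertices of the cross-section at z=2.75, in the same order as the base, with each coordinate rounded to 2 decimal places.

Cross-section at z=2.75: (-2.67,-6.21) (6.00,-1.39) (5.59,1.17) (-5.74,3.01) (-6.34,1.86) (-5.72,-1.98)

t = z/height = 2.75/5 = 0.55
s = 1 + (scale-1)·z/height = 1 + (1.29-1)·2.75/5 = 1.159500
θ = twist·z/height = 65°·2.75/5 = 35.7500° = 0.623955 rad
cos θ = 0.811574, sin θ = 0.584250 (intermediates below are computed at full precision and shown rounded to 5 d.p.)
v1: (-5,-3) → rotate → (-2.30512,-5.35597) → ×s → (-2.67279,-6.21025) → (-2.67,-6.21)
v2: (3.5,-4) → rotate → (5.17751,-1.20142) → ×s → (6.00332,-1.39305) → (6.00,-1.39)
v3: (4.5,-2) → rotate → (4.82058,1.00598) → ×s → (5.58947,1.16643) → (5.59,1.17)
v4: (-2.5,5) → rotate → (-4.95018,2.59725) → ×s → (-5.73974,3.01151) → (-5.74,3.01)
v5: (-3.5,4.5) → rotate → (-5.46963,1.60721) → ×s → (-6.34204,1.86356) → (-6.34,1.86)
v6: (-5,1.5) → rotate → (-4.93424,-1.70389) → ×s → (-5.72126,-1.97566) → (-5.72,-1.98)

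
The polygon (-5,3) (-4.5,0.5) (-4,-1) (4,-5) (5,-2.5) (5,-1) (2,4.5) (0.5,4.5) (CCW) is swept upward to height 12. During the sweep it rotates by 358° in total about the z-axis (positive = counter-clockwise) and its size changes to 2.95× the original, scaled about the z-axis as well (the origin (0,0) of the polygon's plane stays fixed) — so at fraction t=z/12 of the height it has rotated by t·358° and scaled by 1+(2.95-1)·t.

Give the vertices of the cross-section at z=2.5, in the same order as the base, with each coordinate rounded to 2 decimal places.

t = z/height = 2.5/12 = 0.208333
s = 1 + (scale-1)·z/height = 1 + (2.95-1)·2.5/12 = 1.406250
θ = twist·z/height = 358°·2.5/12 = 74.5833° = 1.301725 rad
cos θ = 0.265837, sin θ = 0.964018 (intermediates below are computed at full precision and shown rounded to 5 d.p.)
v1: (-5,3) → rotate → (-4.22124,-4.02258) → ×s → (-5.93611,-5.65675) → (-5.94,-5.66)
v2: (-4.5,0.5) → rotate → (-1.67827,-4.20516) → ×s → (-2.36007,-5.91351) → (-2.36,-5.91)
v3: (-4,-1) → rotate → (-0.09933,-4.12191) → ×s → (-0.13968,-5.79643) → (-0.14,-5.80)
v4: (4,-5) → rotate → (5.88344,2.52689) → ×s → (8.27358,3.55344) → (8.27,3.55)
v5: (5,-2.5) → rotate → (3.73923,4.15550) → ×s → (5.25829,5.84367) → (5.26,5.84)
v6: (5,-1) → rotate → (2.29320,4.55425) → ×s → (3.22481,6.40442) → (3.22,6.40)
v7: (2,4.5) → rotate → (-3.80641,3.12430) → ×s → (-5.35276,4.39355) → (-5.35,4.39)
v8: (0.5,4.5) → rotate → (-4.20516,1.67827) → ×s → (-5.91351,2.36007) → (-5.91,2.36)

Cross-section at z=2.5: (-5.94,-5.66) (-2.36,-5.91) (-0.14,-5.80) (8.27,3.55) (5.26,5.84) (3.22,6.40) (-5.35,4.39) (-5.91,2.36)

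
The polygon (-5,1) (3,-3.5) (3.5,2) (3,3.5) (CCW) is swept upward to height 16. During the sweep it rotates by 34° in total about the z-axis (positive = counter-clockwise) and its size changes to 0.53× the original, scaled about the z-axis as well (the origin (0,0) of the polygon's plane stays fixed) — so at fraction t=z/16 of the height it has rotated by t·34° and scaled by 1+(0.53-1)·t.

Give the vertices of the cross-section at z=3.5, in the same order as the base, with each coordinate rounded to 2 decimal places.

t = z/height = 3.5/16 = 0.21875
s = 1 + (scale-1)·z/height = 1 + (0.53-1)·3.5/16 = 0.897188
θ = twist·z/height = 34°·3.5/16 = 7.4375° = 0.129809 rad
cos θ = 0.991587, sin θ = 0.129445 (intermediates below are computed at full precision and shown rounded to 5 d.p.)
v1: (-5,1) → rotate → (-5.08738,0.34436) → ×s → (-4.56433,0.30896) → (-4.56,0.31)
v2: (3,-3.5) → rotate → (3.42782,-3.08222) → ×s → (3.07539,-2.76533) → (3.08,-2.77)
v3: (3.5,2) → rotate → (3.21166,2.43623) → ×s → (2.88146,2.18575) → (2.88,2.19)
v4: (3,3.5) → rotate → (2.52170,3.85889) → ×s → (2.26244,3.46215) → (2.26,3.46)

Cross-section at z=3.5: (-4.56,0.31) (3.08,-2.77) (2.88,2.19) (2.26,3.46)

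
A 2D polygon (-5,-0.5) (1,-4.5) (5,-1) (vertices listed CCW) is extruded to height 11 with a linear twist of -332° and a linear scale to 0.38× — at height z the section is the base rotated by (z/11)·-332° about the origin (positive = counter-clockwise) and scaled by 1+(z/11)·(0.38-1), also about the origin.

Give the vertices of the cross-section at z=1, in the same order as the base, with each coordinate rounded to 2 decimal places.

Cross-section at z=1: (-4.32,1.96) (-1.32,-4.15) (3.60,-3.19)

t = z/height = 1/11 = 0.0909091
s = 1 + (scale-1)·z/height = 1 + (0.38-1)·1/11 = 0.943636
θ = twist·z/height = -332°·1/11 = -30.1818° = -0.526772 rad
cos θ = 0.864434, sin θ = -0.502746 (intermediates below are computed at full precision and shown rounded to 5 d.p.)
v1: (-5,-0.5) → rotate → (-4.57354,2.08151) → ×s → (-4.31576,1.96419) → (-4.32,1.96)
v2: (1,-4.5) → rotate → (-1.39792,-4.39270) → ×s → (-1.31913,-4.14511) → (-1.32,-4.15)
v3: (5,-1) → rotate → (3.81943,-3.37816) → ×s → (3.60415,-3.18776) → (3.60,-3.19)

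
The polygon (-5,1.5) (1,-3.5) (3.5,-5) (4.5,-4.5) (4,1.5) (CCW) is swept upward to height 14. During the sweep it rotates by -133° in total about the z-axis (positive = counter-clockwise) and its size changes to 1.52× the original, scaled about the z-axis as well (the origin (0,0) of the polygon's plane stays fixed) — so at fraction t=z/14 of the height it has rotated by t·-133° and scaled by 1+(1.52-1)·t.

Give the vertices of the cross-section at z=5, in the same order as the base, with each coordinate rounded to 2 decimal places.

t = z/height = 5/14 = 0.357143
s = 1 + (scale-1)·z/height = 1 + (1.52-1)·5/14 = 1.185714
θ = twist·z/height = -133°·5/14 = -47.5000° = -0.829031 rad
cos θ = 0.675590, sin θ = -0.737277 (intermediates below are computed at full precision and shown rounded to 5 d.p.)
v1: (-5,1.5) → rotate → (-2.27204,4.69977) → ×s → (-2.69398,5.57259) → (-2.69,5.57)
v2: (1,-3.5) → rotate → (-1.90488,-3.10184) → ×s → (-2.25864,-3.67790) → (-2.26,-3.68)
v3: (3.5,-5) → rotate → (-1.32182,-5.95842) → ×s → (-1.56730,-7.06499) → (-1.57,-7.06)
v4: (4.5,-4.5) → rotate → (-0.27759,-6.35790) → ×s → (-0.32914,-7.53866) → (-0.33,-7.54)
v5: (4,1.5) → rotate → (3.80828,-1.93572) → ×s → (4.51553,-2.29522) → (4.52,-2.30)

Cross-section at z=5: (-2.69,5.57) (-2.26,-3.68) (-1.57,-7.06) (-0.33,-7.54) (4.52,-2.30)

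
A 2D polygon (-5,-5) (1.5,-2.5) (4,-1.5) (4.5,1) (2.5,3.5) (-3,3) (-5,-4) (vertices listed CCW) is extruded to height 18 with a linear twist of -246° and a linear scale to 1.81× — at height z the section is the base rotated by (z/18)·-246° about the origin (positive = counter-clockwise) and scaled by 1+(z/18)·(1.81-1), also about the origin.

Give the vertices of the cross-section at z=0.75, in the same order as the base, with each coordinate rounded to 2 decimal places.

t = z/height = 0.75/18 = 0.0416667
s = 1 + (scale-1)·z/height = 1 + (1.81-1)·0.75/18 = 1.033750
θ = twist·z/height = -246°·0.75/18 = -10.2500° = -0.178896 rad
cos θ = 0.984041, sin θ = -0.177944 (intermediates below are computed at full precision and shown rounded to 5 d.p.)
v1: (-5,-5) → rotate → (-5.80992,-4.03049) → ×s → (-6.00601,-4.16651) → (-6.01,-4.17)
v2: (1.5,-2.5) → rotate → (1.03120,-2.72702) → ×s → (1.06601,-2.81905) → (1.07,-2.82)
v3: (4,-1.5) → rotate → (3.66925,-2.18784) → ×s → (3.79308,-2.26167) → (3.79,-2.26)
v4: (4.5,1) → rotate → (4.60613,0.18329) → ×s → (4.76158,0.18948) → (4.76,0.19)
v5: (2.5,3.5) → rotate → (3.08290,2.99928) → ×s → (3.18695,3.10051) → (3.19,3.10)
v6: (-3,3) → rotate → (-2.41829,3.48595) → ×s → (-2.49991,3.60360) → (-2.50,3.60)
v7: (-5,-4) → rotate → (-5.63198,-3.04645) → ×s → (-5.82206,-3.14926) → (-5.82,-3.15)

Cross-section at z=0.75: (-6.01,-4.17) (1.07,-2.82) (3.79,-2.26) (4.76,0.19) (3.19,3.10) (-2.50,3.60) (-5.82,-3.15)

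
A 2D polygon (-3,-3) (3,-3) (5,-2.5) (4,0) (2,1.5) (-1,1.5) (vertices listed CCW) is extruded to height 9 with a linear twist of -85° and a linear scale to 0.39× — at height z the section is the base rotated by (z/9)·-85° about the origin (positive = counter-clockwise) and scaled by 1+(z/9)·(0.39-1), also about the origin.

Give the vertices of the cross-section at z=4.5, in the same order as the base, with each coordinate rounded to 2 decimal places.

Cross-section at z=4.5: (-2.95,-0.13) (0.13,-2.95) (1.39,-3.63) (2.05,-1.88) (1.73,-0.17) (0.19,1.24)

t = z/height = 4.5/9 = 0.5
s = 1 + (scale-1)·z/height = 1 + (0.39-1)·4.5/9 = 0.695000
θ = twist·z/height = -85°·4.5/9 = -42.5000° = -0.741765 rad
cos θ = 0.737277, sin θ = -0.675590 (intermediates below are computed at full precision and shown rounded to 5 d.p.)
v1: (-3,-3) → rotate → (-4.23860,-0.18506) → ×s → (-2.94583,-0.12862) → (-2.95,-0.13)
v2: (3,-3) → rotate → (0.18506,-4.23860) → ×s → (0.12862,-2.94583) → (0.13,-2.95)
v3: (5,-2.5) → rotate → (1.99741,-5.22114) → ×s → (1.38820,-3.62870) → (1.39,-3.63)
v4: (4,0) → rotate → (2.94911,-2.70236) → ×s → (2.04963,-1.87814) → (2.05,-1.88)
v5: (2,1.5) → rotate → (2.48794,-0.24526) → ×s → (1.72912,-0.17046) → (1.73,-0.17)
v6: (-1,1.5) → rotate → (0.27611,1.78151) → ×s → (0.19190,1.23815) → (0.19,1.24)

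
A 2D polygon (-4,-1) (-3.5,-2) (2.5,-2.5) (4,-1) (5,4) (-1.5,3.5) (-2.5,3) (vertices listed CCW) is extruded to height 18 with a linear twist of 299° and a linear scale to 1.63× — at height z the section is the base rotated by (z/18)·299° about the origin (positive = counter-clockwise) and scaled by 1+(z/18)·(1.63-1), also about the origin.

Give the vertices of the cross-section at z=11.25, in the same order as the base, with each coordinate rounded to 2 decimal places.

Cross-section at z=11.25: (5.37,2.05) (4.51,3.35) (-3.88,3.04) (-5.70,0.72) (-6.25,-6.37) (2.66,-4.59) (3.96,-3.73)

t = z/height = 11.25/18 = 0.625
s = 1 + (scale-1)·z/height = 1 + (1.63-1)·11.25/18 = 1.393750
θ = twist·z/height = 299°·11.25/18 = 186.8750° = 3.261584 rad
cos θ = -0.992810, sin θ = -0.119704 (intermediates below are computed at full precision and shown rounded to 5 d.p.)
v1: (-4,-1) → rotate → (3.85154,1.47162) → ×s → (5.36808,2.05108) → (5.37,2.05)
v2: (-3.5,-2) → rotate → (3.23543,2.40458) → ×s → (4.50938,3.35139) → (4.51,3.35)
v3: (2.5,-2.5) → rotate → (-2.78128,2.18277) → ×s → (-3.87641,3.04223) → (-3.88,3.04)
v4: (4,-1) → rotate → (-4.09094,0.51400) → ×s → (-5.70175,0.71638) → (-5.70,0.72)
v5: (5,4) → rotate → (-4.48523,-4.56976) → ×s → (-6.25129,-6.36910) → (-6.25,-6.37)
v6: (-1.5,3.5) → rotate → (1.90818,-3.29528) → ×s → (2.65952,-4.59279) → (2.66,-4.59)
v7: (-2.5,3) → rotate → (2.84114,-2.67917) → ×s → (3.95983,-3.73409) → (3.96,-3.73)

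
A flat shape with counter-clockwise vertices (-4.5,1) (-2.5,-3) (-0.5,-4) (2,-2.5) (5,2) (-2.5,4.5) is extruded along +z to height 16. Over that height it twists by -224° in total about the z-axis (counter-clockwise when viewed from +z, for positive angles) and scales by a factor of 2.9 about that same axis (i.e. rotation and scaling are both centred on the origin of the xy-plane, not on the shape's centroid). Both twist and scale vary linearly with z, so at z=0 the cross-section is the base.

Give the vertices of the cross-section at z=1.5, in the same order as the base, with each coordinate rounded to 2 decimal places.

t = z/height = 1.5/16 = 0.09375
s = 1 + (scale-1)·z/height = 1 + (2.9-1)·1.5/16 = 1.178125
θ = twist·z/height = -224°·1.5/16 = -21.0000° = -0.366519 rad
cos θ = 0.933580, sin θ = -0.358368 (intermediates below are computed at full precision and shown rounded to 5 d.p.)
v1: (-4.5,1) → rotate → (-3.84274,2.54624) → ×s → (-4.52723,2.99978) → (-4.53,3.00)
v2: (-2.5,-3) → rotate → (-3.40905,-1.90482) → ×s → (-4.01629,-2.24412) → (-4.02,-2.24)
v3: (-0.5,-4) → rotate → (-1.90026,-3.55514) → ×s → (-2.23875,-4.18840) → (-2.24,-4.19)
v4: (2,-2.5) → rotate → (0.97124,-3.05069) → ×s → (1.14424,-3.59409) → (1.14,-3.59)
v5: (5,2) → rotate → (5.38464,0.07532) → ×s → (6.34378,0.08874) → (6.34,0.09)
v6: (-2.5,4.5) → rotate → (-0.72130,5.09703) → ×s → (-0.84978,6.00494) → (-0.85,6.00)

Cross-section at z=1.5: (-4.53,3.00) (-4.02,-2.24) (-2.24,-4.19) (1.14,-3.59) (6.34,0.09) (-0.85,6.00)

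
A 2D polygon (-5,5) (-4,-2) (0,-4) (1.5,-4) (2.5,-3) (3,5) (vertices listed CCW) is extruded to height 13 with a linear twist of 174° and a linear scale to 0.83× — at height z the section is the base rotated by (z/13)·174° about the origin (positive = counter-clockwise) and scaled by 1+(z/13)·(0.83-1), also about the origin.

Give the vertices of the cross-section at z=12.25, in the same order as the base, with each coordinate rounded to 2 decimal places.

t = z/height = 12.25/13 = 0.942308
s = 1 + (scale-1)·z/height = 1 + (0.83-1)·12.25/13 = 0.839808
θ = twist·z/height = 174°·12.25/13 = 163.9615° = 2.861669 rad
cos θ = -0.961076, sin θ = 0.276283 (intermediates below are computed at full precision and shown rounded to 5 d.p.)
v1: (-5,5) → rotate → (3.42397,-6.18680) → ×s → (2.87548,-5.19572) → (2.88,-5.20)
v2: (-4,-2) → rotate → (4.39687,0.81702) → ×s → (3.69253,0.68614) → (3.69,0.69)
v3: (0,-4) → rotate → (1.10513,3.84431) → ×s → (0.92810,3.22848) → (0.93,3.23)
v4: (1.5,-4) → rotate → (-0.33648,4.25873) → ×s → (-0.28258,3.57651) → (-0.28,3.58)
v5: (2.5,-3) → rotate → (-1.57384,3.57394) → ×s → (-1.32173,3.00142) → (-1.32,3.00)
v6: (3,5) → rotate → (-4.26464,-3.97653) → ×s → (-3.58148,-3.33952) → (-3.58,-3.34)

Cross-section at z=12.25: (2.88,-5.20) (3.69,0.69) (0.93,3.23) (-0.28,3.58) (-1.32,3.00) (-3.58,-3.34)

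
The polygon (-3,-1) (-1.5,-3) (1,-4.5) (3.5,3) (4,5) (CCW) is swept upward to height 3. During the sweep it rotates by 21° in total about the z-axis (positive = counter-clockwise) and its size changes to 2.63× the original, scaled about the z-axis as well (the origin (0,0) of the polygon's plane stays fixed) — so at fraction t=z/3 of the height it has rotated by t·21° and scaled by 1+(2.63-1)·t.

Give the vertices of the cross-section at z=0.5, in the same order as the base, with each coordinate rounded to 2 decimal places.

t = z/height = 0.5/3 = 0.166667
s = 1 + (scale-1)·z/height = 1 + (2.63-1)·0.5/3 = 1.271667
θ = twist·z/height = 21°·0.5/3 = 3.5000° = 0.061087 rad
cos θ = 0.998135, sin θ = 0.061049 (intermediates below are computed at full precision and shown rounded to 5 d.p.)
v1: (-3,-1) → rotate → (-2.93336,-1.18128) → ×s → (-3.73025,-1.50219) → (-3.73,-1.50)
v2: (-1.5,-3) → rotate → (-1.31406,-3.08598) → ×s → (-1.67104,-3.92433) → (-1.67,-3.92)
v3: (1,-4.5) → rotate → (1.27285,-4.43056) → ×s → (1.61865,-5.63419) → (1.62,-5.63)
v4: (3.5,3) → rotate → (3.31033,3.20807) → ×s → (4.20963,4.07960) → (4.21,4.08)
v5: (4,5) → rotate → (3.68730,5.23487) → ×s → (4.68901,6.65701) → (4.69,6.66)

Cross-section at z=0.5: (-3.73,-1.50) (-1.67,-3.92) (1.62,-5.63) (4.21,4.08) (4.69,6.66)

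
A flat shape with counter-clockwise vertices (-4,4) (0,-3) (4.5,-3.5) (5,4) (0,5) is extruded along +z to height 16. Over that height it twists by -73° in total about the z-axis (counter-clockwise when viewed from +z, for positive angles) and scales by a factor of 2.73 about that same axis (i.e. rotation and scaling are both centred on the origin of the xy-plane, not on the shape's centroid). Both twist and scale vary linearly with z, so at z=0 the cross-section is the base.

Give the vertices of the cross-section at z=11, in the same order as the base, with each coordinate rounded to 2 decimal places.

Cross-section at z=11: (1.12,12.33) (-5.05,-4.21) (0.42,-12.47) (13.74,-2.80) (8.41,7.01)

t = z/height = 11/16 = 0.6875
s = 1 + (scale-1)·z/height = 1 + (2.73-1)·11/16 = 2.189375
θ = twist·z/height = -73°·11/16 = -50.1875° = -0.875937 rad
cos θ = 0.640277, sin θ = -0.768144 (intermediates below are computed at full precision and shown rounded to 5 d.p.)
v1: (-4,4) → rotate → (0.51147,5.63368) → ×s → (1.11979,12.33425) → (1.12,12.33)
v2: (0,-3) → rotate → (-2.30443,-1.92083) → ×s → (-5.04526,-4.20542) → (-5.05,-4.21)
v3: (4.5,-3.5) → rotate → (0.19274,-5.69762) → ×s → (0.42199,-12.47422) → (0.42,-12.47)
v4: (5,4) → rotate → (6.27396,-1.27961) → ×s → (13.73606,-2.80155) → (13.74,-2.80)
v5: (0,5) → rotate → (3.84072,3.20139) → ×s → (8.40877,7.00904) → (8.41,7.01)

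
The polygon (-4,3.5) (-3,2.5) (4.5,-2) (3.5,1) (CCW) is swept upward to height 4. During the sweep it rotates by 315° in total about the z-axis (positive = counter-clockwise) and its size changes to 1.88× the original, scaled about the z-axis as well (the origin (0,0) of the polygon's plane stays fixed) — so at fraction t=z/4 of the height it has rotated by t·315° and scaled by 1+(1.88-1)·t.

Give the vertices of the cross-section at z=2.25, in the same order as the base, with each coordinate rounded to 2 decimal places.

t = z/height = 2.25/4 = 0.5625
s = 1 + (scale-1)·z/height = 1 + (1.88-1)·2.25/4 = 1.495000
θ = twist·z/height = 315°·2.25/4 = 177.1875° = 3.092505 rad
cos θ = -0.998795, sin θ = 0.049068 (intermediates below are computed at full precision and shown rounded to 5 d.p.)
v1: (-4,3.5) → rotate → (3.82344,-3.69205) → ×s → (5.71605,-5.51962) → (5.72,-5.52)
v2: (-3,2.5) → rotate → (2.87372,-2.64419) → ×s → (4.29621,-3.95307) → (4.30,-3.95)
v3: (4.5,-2) → rotate → (-4.39644,2.21840) → ×s → (-6.57268,3.31650) → (-6.57,3.32)
v4: (3.5,1) → rotate → (-3.54485,-0.82706) → ×s → (-5.29955,-1.23645) → (-5.30,-1.24)

Cross-section at z=2.25: (5.72,-5.52) (4.30,-3.95) (-6.57,3.32) (-5.30,-1.24)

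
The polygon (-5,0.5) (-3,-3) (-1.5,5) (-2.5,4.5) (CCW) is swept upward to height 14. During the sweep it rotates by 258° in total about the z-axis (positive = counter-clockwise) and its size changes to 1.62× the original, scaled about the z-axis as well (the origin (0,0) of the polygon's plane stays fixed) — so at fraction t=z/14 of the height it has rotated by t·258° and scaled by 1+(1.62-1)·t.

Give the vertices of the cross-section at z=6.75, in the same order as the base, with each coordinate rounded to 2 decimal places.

t = z/height = 6.75/14 = 0.482143
s = 1 + (scale-1)·z/height = 1 + (1.62-1)·6.75/14 = 1.298929
θ = twist·z/height = 258°·6.75/14 = 124.3929° = 2.171065 rad
cos θ = -0.564864, sin θ = 0.825184 (intermediates below are computed at full precision and shown rounded to 5 d.p.)
v1: (-5,0.5) → rotate → (2.41173,-4.40835) → ×s → (3.13266,-5.72613) → (3.13,-5.73)
v2: (-3,-3) → rotate → (4.17014,-0.78096) → ×s → (5.41672,-1.01441) → (5.42,-1.01)
v3: (-1.5,5) → rotate → (-3.27862,-4.06210) → ×s → (-4.25870,-5.27637) → (-4.26,-5.28)
v4: (-2.5,4.5) → rotate → (-2.30117,-4.60485) → ×s → (-2.98905,-5.98137) → (-2.99,-5.98)

Cross-section at z=6.75: (3.13,-5.73) (5.42,-1.01) (-4.26,-5.28) (-2.99,-5.98)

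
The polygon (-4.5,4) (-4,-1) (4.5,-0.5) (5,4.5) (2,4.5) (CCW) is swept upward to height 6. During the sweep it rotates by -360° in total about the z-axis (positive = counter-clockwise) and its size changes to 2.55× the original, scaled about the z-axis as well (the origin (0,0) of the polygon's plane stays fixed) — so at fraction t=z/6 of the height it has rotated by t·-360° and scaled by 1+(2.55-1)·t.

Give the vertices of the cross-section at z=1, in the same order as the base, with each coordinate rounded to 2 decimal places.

Cross-section at z=1: (1.53,7.42) (-3.61,3.73) (2.29,-5.22) (8.05,-2.62) (6.16,0.65)

t = z/height = 1/6 = 0.166667
s = 1 + (scale-1)·z/height = 1 + (2.55-1)·1/6 = 1.258333
θ = twist·z/height = -360°·1/6 = -60.0000° = -1.047198 rad
cos θ = 0.500000, sin θ = -0.866025 (intermediates below are computed at full precision and shown rounded to 5 d.p.)
v1: (-4.5,4) → rotate → (1.21410,5.89711) → ×s → (1.52774,7.42054) → (1.53,7.42)
v2: (-4,-1) → rotate → (-2.86603,2.96410) → ×s → (-3.60642,3.72983) → (-3.61,3.73)
v3: (4.5,-0.5) → rotate → (1.81699,-4.14711) → ×s → (2.28638,-5.21845) → (2.29,-5.22)
v4: (5,4.5) → rotate → (6.39711,-2.08013) → ×s → (8.04970,-2.61749) → (8.05,-2.62)
v5: (2,4.5) → rotate → (4.89711,0.51795) → ×s → (6.16220,0.65175) → (6.16,0.65)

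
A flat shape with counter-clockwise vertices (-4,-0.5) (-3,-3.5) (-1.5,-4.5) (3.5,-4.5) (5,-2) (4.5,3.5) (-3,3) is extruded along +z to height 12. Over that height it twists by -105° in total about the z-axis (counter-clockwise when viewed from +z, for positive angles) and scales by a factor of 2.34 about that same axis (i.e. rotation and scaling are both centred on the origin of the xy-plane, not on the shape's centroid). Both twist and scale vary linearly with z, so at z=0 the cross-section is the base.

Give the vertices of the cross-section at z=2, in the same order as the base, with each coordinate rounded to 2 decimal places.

Cross-section at z=2: (-4.85,0.89) (-4.79,-2.98) (-3.41,-4.70) (2.43,-6.54) (5.10,-4.17) (6.54,2.43) (-2.40,4.60)

t = z/height = 2/12 = 0.166667
s = 1 + (scale-1)·z/height = 1 + (2.34-1)·2/12 = 1.223333
θ = twist·z/height = -105°·2/12 = -17.5000° = -0.305433 rad
cos θ = 0.953717, sin θ = -0.300706 (intermediates below are computed at full precision and shown rounded to 5 d.p.)
v1: (-4,-0.5) → rotate → (-3.96522,0.72596) → ×s → (-4.85079,0.88810) → (-4.85,0.89)
v2: (-3,-3.5) → rotate → (-3.91362,-2.43589) → ×s → (-4.78766,-2.97991) → (-4.79,-2.98)
v3: (-1.5,-4.5) → rotate → (-2.78375,-3.84067) → ×s → (-3.40546,-4.69842) → (-3.41,-4.70)
v4: (3.5,-4.5) → rotate → (1.98483,-5.34420) → ×s → (2.42811,-6.53773) → (2.43,-6.54)
v5: (5,-2) → rotate → (4.16717,-3.41096) → ×s → (5.09784,-4.17274) → (5.10,-4.17)
v6: (4.5,3.5) → rotate → (5.34420,1.98483) → ×s → (6.53773,2.42811) → (6.54,2.43)
v7: (-3,3) → rotate → (-1.95903,3.76327) → ×s → (-2.39655,4.60373) → (-2.40,4.60)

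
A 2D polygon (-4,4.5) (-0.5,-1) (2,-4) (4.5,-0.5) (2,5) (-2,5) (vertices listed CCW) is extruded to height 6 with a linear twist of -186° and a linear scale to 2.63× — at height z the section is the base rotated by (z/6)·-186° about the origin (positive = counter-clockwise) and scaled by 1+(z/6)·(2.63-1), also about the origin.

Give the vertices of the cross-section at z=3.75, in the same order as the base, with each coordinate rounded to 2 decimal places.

t = z/height = 3.75/6 = 0.625
s = 1 + (scale-1)·z/height = 1 + (2.63-1)·3.75/6 = 2.018750
θ = twist·z/height = -186°·3.75/6 = -116.2500° = -2.028945 rad
cos θ = -0.442289, sin θ = -0.896873 (intermediates below are computed at full precision and shown rounded to 5 d.p.)
v1: (-4,4.5) → rotate → (5.80508,1.59719) → ×s → (11.71901,3.22433) → (11.72,3.22)
v2: (-0.5,-1) → rotate → (-0.67573,0.89073) → ×s → (-1.36413,1.79815) → (-1.36,1.80)
v3: (2,-4) → rotate → (-4.47207,-0.02459) → ×s → (-9.02799,-0.04964) → (-9.03,-0.05)
v4: (4.5,-0.5) → rotate → (-2.43874,-3.81478) → ×s → (-4.92320,-7.70109) → (-4.92,-7.70)
v5: (2,5) → rotate → (3.59979,-4.00519) → ×s → (7.26707,-8.08548) → (7.27,-8.09)
v6: (-2,5) → rotate → (5.36894,-0.41770) → ×s → (10.83855,-0.84323) → (10.84,-0.84)

Cross-section at z=3.75: (11.72,3.22) (-1.36,1.80) (-9.03,-0.05) (-4.92,-7.70) (7.27,-8.09) (10.84,-0.84)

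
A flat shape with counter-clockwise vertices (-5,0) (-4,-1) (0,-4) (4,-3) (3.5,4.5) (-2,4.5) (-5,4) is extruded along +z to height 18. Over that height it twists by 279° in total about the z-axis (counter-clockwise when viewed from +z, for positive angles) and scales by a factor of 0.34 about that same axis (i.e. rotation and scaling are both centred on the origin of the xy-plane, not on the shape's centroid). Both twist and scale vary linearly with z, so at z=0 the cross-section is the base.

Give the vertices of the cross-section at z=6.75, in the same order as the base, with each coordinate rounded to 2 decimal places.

t = z/height = 6.75/18 = 0.375
s = 1 + (scale-1)·z/height = 1 + (0.34-1)·6.75/18 = 0.752500
θ = twist·z/height = 279°·6.75/18 = 104.6250° = 1.826051 rad
cos θ = -0.252492, sin θ = 0.967599 (intermediates below are computed at full precision and shown rounded to 5 d.p.)
v1: (-5,0) → rotate → (1.26246,-4.83800) → ×s → (0.95000,-3.64059) → (0.95,-3.64)
v2: (-4,-1) → rotate → (1.97757,-3.61790) → ×s → (1.48812,-2.72247) → (1.49,-2.72)
v3: (0,-4) → rotate → (3.87040,1.00997) → ×s → (2.91247,0.76000) → (2.91,0.76)
v4: (4,-3) → rotate → (1.89283,4.62787) → ×s → (1.42436,3.48247) → (1.42,3.48)
v5: (3.5,4.5) → rotate → (-5.23792,2.25038) → ×s → (-3.94153,1.69341) → (-3.94,1.69)
v6: (-2,4.5) → rotate → (-3.84921,-3.07141) → ×s → (-2.89653,-2.31124) → (-2.90,-2.31)
v7: (-5,4) → rotate → (-2.60794,-5.84796) → ×s → (-1.96247,-4.40059) → (-1.96,-4.40)

Cross-section at z=6.75: (0.95,-3.64) (1.49,-2.72) (2.91,0.76) (1.42,3.48) (-3.94,1.69) (-2.90,-2.31) (-1.96,-4.40)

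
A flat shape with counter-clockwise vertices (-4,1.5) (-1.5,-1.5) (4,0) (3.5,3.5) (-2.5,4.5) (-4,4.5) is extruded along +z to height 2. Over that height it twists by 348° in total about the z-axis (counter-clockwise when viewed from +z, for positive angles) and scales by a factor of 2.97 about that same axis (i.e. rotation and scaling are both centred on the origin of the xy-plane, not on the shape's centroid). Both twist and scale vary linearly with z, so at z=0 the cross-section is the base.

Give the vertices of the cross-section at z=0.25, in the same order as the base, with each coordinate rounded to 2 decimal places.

Cross-section at z=0.25: (-4.90,-2.08) (-0.07,-2.64) (3.62,3.43) (0.16,6.17) (-6.12,1.92) (-7.48,0.64)

t = z/height = 0.25/2 = 0.125
s = 1 + (scale-1)·z/height = 1 + (2.97-1)·0.25/2 = 1.246250
θ = twist·z/height = 348°·0.25/2 = 43.5000° = 0.759218 rad
cos θ = 0.725374, sin θ = 0.688355 (intermediates below are computed at full precision and shown rounded to 5 d.p.)
v1: (-4,1.5) → rotate → (-3.93403,-1.66536) → ×s → (-4.90278,-2.07545) → (-4.90,-2.08)
v2: (-1.5,-1.5) → rotate → (-0.05553,-2.12059) → ×s → (-0.06920,-2.64279) → (-0.07,-2.64)
v3: (4,0) → rotate → (2.90150,2.75342) → ×s → (3.61599,3.43145) → (3.62,3.43)
v4: (3.5,3.5) → rotate → (0.12957,4.94805) → ×s → (0.16148,6.16651) → (0.16,6.17)
v5: (-2.5,4.5) → rotate → (-4.91103,1.54330) → ×s → (-6.12037,1.92334) → (-6.12,1.92)
v6: (-4,4.5) → rotate → (-5.99909,0.51077) → ×s → (-7.47637,0.63654) → (-7.48,0.64)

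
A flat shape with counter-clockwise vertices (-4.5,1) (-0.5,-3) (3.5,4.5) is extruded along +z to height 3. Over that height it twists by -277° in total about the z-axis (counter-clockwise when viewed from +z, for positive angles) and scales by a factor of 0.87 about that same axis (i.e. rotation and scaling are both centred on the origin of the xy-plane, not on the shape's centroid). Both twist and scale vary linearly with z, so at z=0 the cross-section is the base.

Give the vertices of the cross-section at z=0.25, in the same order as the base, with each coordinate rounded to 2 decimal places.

t = z/height = 0.25/3 = 0.0833333
s = 1 + (scale-1)·z/height = 1 + (0.87-1)·0.25/3 = 0.989167
θ = twist·z/height = -277°·0.25/3 = -23.0833° = -0.402880 rad
cos θ = 0.919936, sin θ = -0.392070 (intermediates below are computed at full precision and shown rounded to 5 d.p.)
v1: (-4.5,1) → rotate → (-3.74764,2.68425) → ×s → (-3.70704,2.65517) → (-3.71,2.66)
v2: (-0.5,-3) → rotate → (-1.63618,-2.56377) → ×s → (-1.61845,-2.53600) → (-1.62,-2.54)
v3: (3.5,4.5) → rotate → (4.98409,2.76747) → ×s → (4.93009,2.73749) → (4.93,2.74)

Cross-section at z=0.25: (-3.71,2.66) (-1.62,-2.54) (4.93,2.74)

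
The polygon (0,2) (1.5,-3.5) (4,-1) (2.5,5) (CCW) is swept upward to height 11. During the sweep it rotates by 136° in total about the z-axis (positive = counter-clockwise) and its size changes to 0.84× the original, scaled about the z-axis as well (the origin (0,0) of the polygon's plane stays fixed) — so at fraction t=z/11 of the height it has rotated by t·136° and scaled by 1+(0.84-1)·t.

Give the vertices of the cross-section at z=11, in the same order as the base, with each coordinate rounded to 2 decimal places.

Cross-section at z=11: (-1.17,-1.21) (1.14,2.99) (-1.83,2.94) (-4.43,-1.56)

t = z/height = 11/11 = 1
s = 1 + (scale-1)·z/height = 1 + (0.84-1)·11/11 = 0.840000
θ = twist·z/height = 136°·11/11 = 136.0000° = 2.373648 rad
cos θ = -0.719340, sin θ = 0.694658 (intermediates below are computed at full precision and shown rounded to 5 d.p.)
v1: (0,2) → rotate → (-1.38932,-1.43868) → ×s → (-1.16703,-1.20849) → (-1.17,-1.21)
v2: (1.5,-3.5) → rotate → (1.35229,3.55968) → ×s → (1.13593,2.99013) → (1.14,2.99)
v3: (4,-1) → rotate → (-2.18270,3.49797) → ×s → (-1.83347,2.93830) → (-1.83,2.94)
v4: (2.5,5) → rotate → (-5.27164,-1.86005) → ×s → (-4.42818,-1.56244) → (-4.43,-1.56)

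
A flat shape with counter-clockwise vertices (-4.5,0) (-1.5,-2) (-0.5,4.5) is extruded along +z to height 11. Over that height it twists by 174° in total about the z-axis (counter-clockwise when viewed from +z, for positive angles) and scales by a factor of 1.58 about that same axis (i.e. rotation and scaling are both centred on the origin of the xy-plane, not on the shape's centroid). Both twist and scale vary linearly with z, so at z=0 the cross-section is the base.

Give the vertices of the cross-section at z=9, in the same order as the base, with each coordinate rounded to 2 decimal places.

Cross-section at z=9: (5.25,-4.05) (3.55,0.98) (-3.47,-5.70)

t = z/height = 9/11 = 0.818182
s = 1 + (scale-1)·z/height = 1 + (1.58-1)·9/11 = 1.474545
θ = twist·z/height = 174°·9/11 = 142.3636° = 2.484714 rad
cos θ = -0.791902, sin θ = 0.610648 (intermediates below are computed at full precision and shown rounded to 5 d.p.)
v1: (-4.5,0) → rotate → (3.56356,-2.74792) → ×s → (5.25463,-4.05193) → (5.25,-4.05)
v2: (-1.5,-2) → rotate → (2.40915,0.66783) → ×s → (3.55240,0.98475) → (3.55,0.98)
v3: (-0.5,4.5) → rotate → (-2.35196,-3.86888) → ×s → (-3.46808,-5.70485) → (-3.47,-5.70)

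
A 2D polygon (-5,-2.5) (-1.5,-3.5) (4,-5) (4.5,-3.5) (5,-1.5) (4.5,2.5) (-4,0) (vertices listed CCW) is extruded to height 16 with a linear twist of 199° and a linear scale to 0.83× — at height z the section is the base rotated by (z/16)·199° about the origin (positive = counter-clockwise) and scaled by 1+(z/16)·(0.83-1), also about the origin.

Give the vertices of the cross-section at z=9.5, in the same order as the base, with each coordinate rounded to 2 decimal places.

t = z/height = 9.5/16 = 0.59375
s = 1 + (scale-1)·z/height = 1 + (0.83-1)·9.5/16 = 0.899063
θ = twist·z/height = 199°·9.5/16 = 118.1563° = 2.062216 rad
cos θ = -0.471878, sin θ = 0.881664 (intermediates below are computed at full precision and shown rounded to 5 d.p.)
v1: (-5,-2.5) → rotate → (4.56355,-3.22863) → ×s → (4.10292,-2.90274) → (4.10,-2.90)
v2: (-1.5,-3.5) → rotate → (3.79364,0.32908) → ×s → (3.41072,0.29586) → (3.41,0.30)
v3: (4,-5) → rotate → (2.52081,5.88604) → ×s → (2.26637,5.29192) → (2.27,5.29)
v4: (4.5,-3.5) → rotate → (0.96237,5.61906) → ×s → (0.86523,5.05189) → (0.87,5.05)
v5: (5,-1.5) → rotate → (-1.03689,5.11614) → ×s → (-0.93223,4.59973) → (-0.93,4.60)
v6: (4.5,2.5) → rotate → (-4.32761,2.78779) → ×s → (-3.89079,2.50640) → (-3.89,2.51)
v7: (-4,0) → rotate → (1.88751,-3.52666) → ×s → (1.69699,-3.17068) → (1.70,-3.17)

Cross-section at z=9.5: (4.10,-2.90) (3.41,0.30) (2.27,5.29) (0.87,5.05) (-0.93,4.60) (-3.89,2.51) (1.70,-3.17)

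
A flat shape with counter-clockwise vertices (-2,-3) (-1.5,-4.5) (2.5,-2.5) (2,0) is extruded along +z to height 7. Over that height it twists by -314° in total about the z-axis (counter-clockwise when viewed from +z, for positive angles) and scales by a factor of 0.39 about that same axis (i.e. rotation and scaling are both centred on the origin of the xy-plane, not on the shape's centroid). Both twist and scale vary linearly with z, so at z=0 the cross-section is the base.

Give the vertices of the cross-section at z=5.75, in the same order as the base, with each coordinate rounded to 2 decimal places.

t = z/height = 5.75/7 = 0.821429
s = 1 + (scale-1)·z/height = 1 + (0.39-1)·5.75/7 = 0.498929
θ = twist·z/height = -314°·5.75/7 = -257.9286° = -4.501703 rad
cos θ = -0.209131, sin θ = 0.977888 (intermediates below are computed at full precision and shown rounded to 5 d.p.)
v1: (-2,-3) → rotate → (3.35192,-1.32838) → ×s → (1.67237,-0.66277) → (1.67,-0.66)
v2: (-1.5,-4.5) → rotate → (4.71419,-0.52574) → ×s → (2.35204,-0.26231) → (2.35,-0.26)
v3: (2.5,-2.5) → rotate → (1.92189,2.96755) → ×s → (0.95889,1.48059) → (0.96,1.48)
v4: (2,0) → rotate → (-0.41826,1.95578) → ×s → (-0.20868,0.97579) → (-0.21,0.98)

Cross-section at z=5.75: (1.67,-0.66) (2.35,-0.26) (0.96,1.48) (-0.21,0.98)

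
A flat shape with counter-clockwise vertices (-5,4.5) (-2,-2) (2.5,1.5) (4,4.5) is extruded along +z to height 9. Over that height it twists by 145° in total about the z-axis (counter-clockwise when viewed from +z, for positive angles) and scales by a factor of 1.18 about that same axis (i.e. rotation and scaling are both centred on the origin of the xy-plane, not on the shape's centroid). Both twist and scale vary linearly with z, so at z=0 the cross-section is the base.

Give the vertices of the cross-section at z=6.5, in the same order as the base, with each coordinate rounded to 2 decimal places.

t = z/height = 6.5/9 = 0.722222
s = 1 + (scale-1)·z/height = 1 + (1.18-1)·6.5/9 = 1.130000
θ = twist·z/height = 145°·6.5/9 = 104.7222° = 1.827748 rad
cos θ = -0.254133, sin θ = 0.967169 (intermediates below are computed at full precision and shown rounded to 5 d.p.)
v1: (-5,4.5) → rotate → (-3.08160,-5.97945) → ×s → (-3.48220,-6.75677) → (-3.48,-6.76)
v2: (-2,-2) → rotate → (2.44260,-1.42607) → ×s → (2.76014,-1.61146) → (2.76,-1.61)
v3: (2.5,1.5) → rotate → (-2.08609,2.03672) → ×s → (-2.35728,2.30150) → (-2.36,2.30)
v4: (4,4.5) → rotate → (-5.36879,2.72508) → ×s → (-6.06674,3.07934) → (-6.07,3.08)

Cross-section at z=6.5: (-3.48,-6.76) (2.76,-1.61) (-2.36,2.30) (-6.07,3.08)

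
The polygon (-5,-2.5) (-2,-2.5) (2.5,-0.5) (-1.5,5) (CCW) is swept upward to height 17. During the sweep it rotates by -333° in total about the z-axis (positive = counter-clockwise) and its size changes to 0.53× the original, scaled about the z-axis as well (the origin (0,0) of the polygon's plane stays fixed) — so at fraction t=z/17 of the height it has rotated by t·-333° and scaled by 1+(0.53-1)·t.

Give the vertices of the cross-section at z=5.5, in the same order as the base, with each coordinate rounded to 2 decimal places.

Cross-section at z=5.5: (-0.73,4.68) (-1.50,2.26) (-1.05,-1.89) (4.43,-0.08)

t = z/height = 5.5/17 = 0.323529
s = 1 + (scale-1)·z/height = 1 + (0.53-1)·5.5/17 = 0.847941
θ = twist·z/height = -333°·5.5/17 = -107.7353° = -1.880336 rad
cos θ = -0.304620, sin θ = -0.952474 (intermediates below are computed at full precision and shown rounded to 5 d.p.)
v1: (-5,-2.5) → rotate → (-0.85809,5.52392) → ×s → (-0.72761,4.68396) → (-0.73,4.68)
v2: (-2,-2.5) → rotate → (-1.77195,2.66650) → ×s → (-1.50251,2.26103) → (-1.50,2.26)
v3: (2.5,-0.5) → rotate → (-1.23779,-2.22888) → ×s → (-1.04957,-1.88995) → (-1.05,-1.89)
v4: (-1.5,5) → rotate → (5.21930,-0.09439) → ×s → (4.42566,-0.08004) → (4.43,-0.08)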